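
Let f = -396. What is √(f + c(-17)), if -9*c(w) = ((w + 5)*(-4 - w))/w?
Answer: 2*I*√258162/51 ≈ 19.925*I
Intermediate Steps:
c(w) = -(-4 - w)*(5 + w)/(9*w) (c(w) = -(w + 5)*(-4 - w)/(9*w) = -(5 + w)*(-4 - w)/(9*w) = -(-4 - w)*(5 + w)/(9*w))
√(f + c(-17)) = √(-396 + (⅑)*(20 - 17*(9 - 17))/(-17)) = √(-396 + (⅑)*(-1/17)*(20 - 17*(-8))) = √(-396 + (⅑)*(-1/17)*(20 + 136)) = √(-396 + (⅑)*(-1/17)*156) = √(-396 - 52/51) = √(-20248/51) = 2*I*√258162/51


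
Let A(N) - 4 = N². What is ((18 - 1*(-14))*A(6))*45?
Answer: 57600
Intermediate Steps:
A(N) = 4 + N²
((18 - 1*(-14))*A(6))*45 = ((18 - 1*(-14))*(4 + 6²))*45 = ((18 + 14)*(4 + 36))*45 = (32*40)*45 = 1280*45 = 57600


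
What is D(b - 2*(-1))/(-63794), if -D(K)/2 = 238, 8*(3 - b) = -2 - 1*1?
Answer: 238/31897 ≈ 0.0074615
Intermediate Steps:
b = 27/8 (b = 3 - (-2 - 1*1)/8 = 3 - (-2 - 1)/8 = 3 - ⅛*(-3) = 3 + 3/8 = 27/8 ≈ 3.3750)
D(K) = -476 (D(K) = -2*238 = -476)
D(b - 2*(-1))/(-63794) = -476/(-63794) = -476*(-1/63794) = 238/31897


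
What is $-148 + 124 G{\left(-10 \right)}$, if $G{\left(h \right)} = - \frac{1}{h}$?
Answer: $- \frac{678}{5} \approx -135.6$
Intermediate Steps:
$-148 + 124 G{\left(-10 \right)} = -148 + 124 \left(- \frac{1}{-10}\right) = -148 + 124 \left(\left(-1\right) \left(- \frac{1}{10}\right)\right) = -148 + 124 \cdot \frac{1}{10} = -148 + \frac{62}{5} = - \frac{678}{5}$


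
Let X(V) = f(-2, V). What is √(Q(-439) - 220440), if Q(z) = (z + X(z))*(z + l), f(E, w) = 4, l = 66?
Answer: 3*I*√6465 ≈ 241.22*I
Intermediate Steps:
X(V) = 4
Q(z) = (4 + z)*(66 + z) (Q(z) = (z + 4)*(z + 66) = (4 + z)*(66 + z))
√(Q(-439) - 220440) = √((264 + (-439)² + 70*(-439)) - 220440) = √((264 + 192721 - 30730) - 220440) = √(162255 - 220440) = √(-58185) = 3*I*√6465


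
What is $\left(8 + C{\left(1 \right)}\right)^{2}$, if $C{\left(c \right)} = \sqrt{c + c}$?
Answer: $\left(8 + \sqrt{2}\right)^{2} \approx 88.627$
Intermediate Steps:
$C{\left(c \right)} = \sqrt{2} \sqrt{c}$ ($C{\left(c \right)} = \sqrt{2 c} = \sqrt{2} \sqrt{c}$)
$\left(8 + C{\left(1 \right)}\right)^{2} = \left(8 + \sqrt{2} \sqrt{1}\right)^{2} = \left(8 + \sqrt{2} \cdot 1\right)^{2} = \left(8 + \sqrt{2}\right)^{2}$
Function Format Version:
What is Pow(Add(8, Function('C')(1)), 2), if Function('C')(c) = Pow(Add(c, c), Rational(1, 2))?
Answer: Pow(Add(8, Pow(2, Rational(1, 2))), 2) ≈ 88.627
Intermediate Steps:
Function('C')(c) = Mul(Pow(2, Rational(1, 2)), Pow(c, Rational(1, 2))) (Function('C')(c) = Pow(Mul(2, c), Rational(1, 2)) = Mul(Pow(2, Rational(1, 2)), Pow(c, Rational(1, 2))))
Pow(Add(8, Function('C')(1)), 2) = Pow(Add(8, Mul(Pow(2, Rational(1, 2)), Pow(1, Rational(1, 2)))), 2) = Pow(Add(8, Mul(Pow(2, Rational(1, 2)), 1)), 2) = Pow(Add(8, Pow(2, Rational(1, 2))), 2)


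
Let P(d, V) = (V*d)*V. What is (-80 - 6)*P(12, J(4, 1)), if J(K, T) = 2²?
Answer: -16512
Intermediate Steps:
J(K, T) = 4
P(d, V) = d*V²
(-80 - 6)*P(12, J(4, 1)) = (-80 - 6)*(12*4²) = -1032*16 = -86*192 = -16512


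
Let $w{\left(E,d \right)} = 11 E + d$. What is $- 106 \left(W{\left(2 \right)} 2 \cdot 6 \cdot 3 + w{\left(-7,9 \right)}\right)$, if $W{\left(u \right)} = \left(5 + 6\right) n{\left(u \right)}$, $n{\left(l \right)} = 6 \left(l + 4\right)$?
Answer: $-1503928$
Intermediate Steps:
$w{\left(E,d \right)} = d + 11 E$
$n{\left(l \right)} = 24 + 6 l$ ($n{\left(l \right)} = 6 \left(4 + l\right) = 24 + 6 l$)
$W{\left(u \right)} = 264 + 66 u$ ($W{\left(u \right)} = \left(5 + 6\right) \left(24 + 6 u\right) = 11 \left(24 + 6 u\right) = 264 + 66 u$)
$- 106 \left(W{\left(2 \right)} 2 \cdot 6 \cdot 3 + w{\left(-7,9 \right)}\right) = - 106 \left(\left(264 + 66 \cdot 2\right) 2 \cdot 6 \cdot 3 + \left(9 + 11 \left(-7\right)\right)\right) = - 106 \left(\left(264 + 132\right) 12 \cdot 3 + \left(9 - 77\right)\right) = - 106 \left(396 \cdot 12 \cdot 3 - 68\right) = - 106 \left(4752 \cdot 3 - 68\right) = - 106 \left(14256 - 68\right) = \left(-106\right) 14188 = -1503928$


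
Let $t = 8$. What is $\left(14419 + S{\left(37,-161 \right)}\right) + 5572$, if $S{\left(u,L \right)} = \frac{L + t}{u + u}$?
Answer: $\frac{1479181}{74} \approx 19989.0$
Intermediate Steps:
$S{\left(u,L \right)} = \frac{8 + L}{2 u}$ ($S{\left(u,L \right)} = \frac{L + 8}{u + u} = \frac{8 + L}{2 u}$)
$\left(14419 + S{\left(37,-161 \right)}\right) + 5572 = \left(14419 + \frac{8 - 161}{2 \cdot 37}\right) + 5572 = \left(14419 + \frac{1}{2} \cdot \frac{1}{37} \left(-153\right)\right) + 5572 = \left(14419 - \frac{153}{74}\right) + 5572 = \frac{1066853}{74} + 5572 = \frac{1479181}{74}$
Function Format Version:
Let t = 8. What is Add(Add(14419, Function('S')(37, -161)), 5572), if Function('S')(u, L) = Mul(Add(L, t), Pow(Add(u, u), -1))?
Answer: Rational(1479181, 74) ≈ 19989.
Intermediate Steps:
Function('S')(u, L) = Mul(Rational(1, 2), Pow(u, -1), Add(8, L)) (Function('S')(u, L) = Mul(Add(L, 8), Pow(Add(u, u), -1)) = Mul(Add(8, L), Pow(Mul(2, u), -1)) = Mul(Add(8, L), Mul(Rational(1, 2), Pow(u, -1))) = Mul(Rational(1, 2), Pow(u, -1), Add(8, L)))
Add(Add(14419, Function('S')(37, -161)), 5572) = Add(Add(14419, Mul(Rational(1, 2), Pow(37, -1), Add(8, -161))), 5572) = Add(Add(14419, Mul(Rational(1, 2), Rational(1, 37), -153)), 5572) = Add(Add(14419, Rational(-153, 74)), 5572) = Add(Rational(1066853, 74), 5572) = Rational(1479181, 74)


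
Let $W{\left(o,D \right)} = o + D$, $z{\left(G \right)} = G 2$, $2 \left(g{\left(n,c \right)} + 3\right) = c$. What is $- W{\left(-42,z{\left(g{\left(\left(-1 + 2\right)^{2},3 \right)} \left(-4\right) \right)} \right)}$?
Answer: $30$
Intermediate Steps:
$g{\left(n,c \right)} = -3 + \frac{c}{2}$
$z{\left(G \right)} = 2 G$
$W{\left(o,D \right)} = D + o$
$- W{\left(-42,z{\left(g{\left(\left(-1 + 2\right)^{2},3 \right)} \left(-4\right) \right)} \right)} = - (2 \left(-3 + \frac{1}{2} \cdot 3\right) \left(-4\right) - 42) = - (2 \left(-3 + \frac{3}{2}\right) \left(-4\right) - 42) = - (2 \left(\left(- \frac{3}{2}\right) \left(-4\right)\right) - 42) = - (2 \cdot 6 - 42) = - (12 - 42) = \left(-1\right) \left(-30\right) = 30$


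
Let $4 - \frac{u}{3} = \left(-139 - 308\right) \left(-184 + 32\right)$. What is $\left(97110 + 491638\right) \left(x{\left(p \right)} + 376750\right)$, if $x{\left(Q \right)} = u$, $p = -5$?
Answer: $101812191640$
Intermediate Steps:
$u = -203820$ ($u = 12 - 3 \left(-139 - 308\right) \left(-184 + 32\right) = 12 - 3 \left(\left(-447\right) \left(-152\right)\right) = 12 - 203832 = -203820$)
$x{\left(Q \right)} = -203820$
$\left(97110 + 491638\right) \left(x{\left(p \right)} + 376750\right) = \left(97110 + 491638\right) \left(-203820 + 376750\right) = 588748 \cdot 172930 = 101812191640$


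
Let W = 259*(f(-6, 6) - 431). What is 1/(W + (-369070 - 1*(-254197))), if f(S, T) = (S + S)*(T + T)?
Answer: -1/263798 ≈ -3.7908e-6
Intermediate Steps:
f(S, T) = 4*S*T (f(S, T) = (2*S)*(2*T) = 4*S*T)
W = -148925 (W = 259*(4*(-6)*6 - 431) = 259*(-144 - 431) = 259*(-575) = -148925)
1/(W + (-369070 - 1*(-254197))) = 1/(-148925 + (-369070 - 1*(-254197))) = 1/(-148925 + (-369070 + 254197)) = 1/(-148925 - 114873) = 1/(-263798) = -1/263798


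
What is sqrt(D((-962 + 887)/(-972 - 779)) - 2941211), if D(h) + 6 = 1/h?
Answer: 2*I*sqrt(165442143)/15 ≈ 1715.0*I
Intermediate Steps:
D(h) = -6 + 1/h
sqrt(D((-962 + 887)/(-972 - 779)) - 2941211) = sqrt((-6 + 1/((-962 + 887)/(-972 - 779))) - 2941211) = sqrt((-6 + 1/(-75/(-1751))) - 2941211) = sqrt((-6 + 1/(-75*(-1/1751))) - 2941211) = sqrt((-6 + 1/(75/1751)) - 2941211) = sqrt((-6 + 1751/75) - 2941211) = sqrt(1301/75 - 2941211) = sqrt(-220589524/75) = 2*I*sqrt(165442143)/15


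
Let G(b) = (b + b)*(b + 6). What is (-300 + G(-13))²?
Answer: 13924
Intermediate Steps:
G(b) = 2*b*(6 + b) (G(b) = (2*b)*(6 + b) = 2*b*(6 + b))
(-300 + G(-13))² = (-300 + 2*(-13)*(6 - 13))² = (-300 + 2*(-13)*(-7))² = (-300 + 182)² = (-118)² = 13924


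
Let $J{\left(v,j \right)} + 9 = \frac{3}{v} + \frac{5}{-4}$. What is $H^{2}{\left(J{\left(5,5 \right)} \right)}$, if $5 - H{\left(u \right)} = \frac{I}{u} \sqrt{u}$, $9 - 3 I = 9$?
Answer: $25$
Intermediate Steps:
$I = 0$ ($I = 3 - 3 = 0$)
$J{\left(v,j \right)} = - \frac{41}{4} + \frac{3}{v}$ ($J{\left(v,j \right)} = -9 + \left(\frac{3}{v} + \frac{5}{-4}\right) = -9 + \left(\frac{3}{v} + 5 \left(- \frac{1}{4}\right)\right) = -9 - \left(\frac{5}{4} - \frac{3}{v}\right) = - \frac{41}{4} + \frac{3}{v}$)
$H{\left(u \right)} = 5$ ($H{\left(u \right)} = 5 - \frac{0}{u} \sqrt{u} = 5 - 0 \sqrt{u} = 5 - 0 = 5 + 0 = 5$)
$H^{2}{\left(J{\left(5,5 \right)} \right)} = 5^{2} = 25$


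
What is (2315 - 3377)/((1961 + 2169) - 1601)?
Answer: -118/281 ≈ -0.41993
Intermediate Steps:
(2315 - 3377)/((1961 + 2169) - 1601) = -1062/(4130 - 1601) = -1062/2529 = -1062*1/2529 = -118/281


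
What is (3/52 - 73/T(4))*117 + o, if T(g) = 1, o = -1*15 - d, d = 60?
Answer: -34437/4 ≈ -8609.3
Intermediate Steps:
o = -75 (o = -1*15 - 1*60 = -15 - 60 = -75)
(3/52 - 73/T(4))*117 + o = (3/52 - 73/1)*117 - 75 = (3*(1/52) - 73*1)*117 - 75 = (3/52 - 73)*117 - 75 = -3793/52*117 - 75 = -34137/4 - 75 = -34437/4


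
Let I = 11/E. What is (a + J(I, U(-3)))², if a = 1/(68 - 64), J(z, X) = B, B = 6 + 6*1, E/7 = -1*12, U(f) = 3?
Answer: 2401/16 ≈ 150.06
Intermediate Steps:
E = -84 (E = 7*(-1*12) = 7*(-12) = -84)
I = -11/84 (I = 11/(-84) = 11*(-1/84) = -11/84 ≈ -0.13095)
B = 12 (B = 6 + 6 = 12)
J(z, X) = 12
a = ¼ (a = 1/4 = ¼ ≈ 0.25000)
(a + J(I, U(-3)))² = (¼ + 12)² = (49/4)² = 2401/16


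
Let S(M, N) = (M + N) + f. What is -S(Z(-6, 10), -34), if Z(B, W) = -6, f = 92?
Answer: -52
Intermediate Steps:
S(M, N) = 92 + M + N (S(M, N) = (M + N) + 92 = 92 + M + N)
-S(Z(-6, 10), -34) = -(92 - 6 - 34) = -1*52 = -52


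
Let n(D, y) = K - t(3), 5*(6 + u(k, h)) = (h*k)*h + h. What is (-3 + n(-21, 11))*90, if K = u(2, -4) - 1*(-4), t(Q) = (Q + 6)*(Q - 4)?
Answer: 864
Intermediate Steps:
u(k, h) = -6 + h/5 + k*h**2/5 (u(k, h) = -6 + ((h*k)*h + h)/5 = -6 + (k*h**2 + h)/5 = -6 + (h + k*h**2)/5 = -6 + (h/5 + k*h**2/5) = -6 + h/5 + k*h**2/5)
t(Q) = (-4 + Q)*(6 + Q) (t(Q) = (6 + Q)*(-4 + Q) = (-4 + Q)*(6 + Q))
K = 18/5 (K = (-6 + (1/5)*(-4) + (1/5)*2*(-4)**2) - 1*(-4) = (-6 - 4/5 + (1/5)*2*16) + 4 = (-6 - 4/5 + 32/5) + 4 = -2/5 + 4 = 18/5 ≈ 3.6000)
n(D, y) = 63/5 (n(D, y) = 18/5 - (-24 + 3**2 + 2*3) = 18/5 - (-24 + 9 + 6) = 18/5 - 1*(-9) = 18/5 + 9 = 63/5)
(-3 + n(-21, 11))*90 = (-3 + 63/5)*90 = (48/5)*90 = 864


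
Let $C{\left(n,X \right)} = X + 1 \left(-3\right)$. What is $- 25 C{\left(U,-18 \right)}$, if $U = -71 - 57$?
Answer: $525$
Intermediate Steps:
$U = -128$
$C{\left(n,X \right)} = -3 + X$ ($C{\left(n,X \right)} = X - 3 = -3 + X$)
$- 25 C{\left(U,-18 \right)} = - 25 \left(-3 - 18\right) = \left(-25\right) \left(-21\right) = 525$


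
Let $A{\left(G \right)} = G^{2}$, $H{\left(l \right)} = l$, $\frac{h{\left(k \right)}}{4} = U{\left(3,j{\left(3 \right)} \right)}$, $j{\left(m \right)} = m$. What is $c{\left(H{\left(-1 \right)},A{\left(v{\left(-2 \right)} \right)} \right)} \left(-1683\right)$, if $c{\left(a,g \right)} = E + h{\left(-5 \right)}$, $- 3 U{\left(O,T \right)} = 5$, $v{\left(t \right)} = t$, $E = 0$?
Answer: $11220$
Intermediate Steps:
$U{\left(O,T \right)} = - \frac{5}{3}$ ($U{\left(O,T \right)} = \left(- \frac{1}{3}\right) 5 = - \frac{5}{3}$)
$h{\left(k \right)} = - \frac{20}{3}$ ($h{\left(k \right)} = 4 \left(- \frac{5}{3}\right) = - \frac{20}{3}$)
$c{\left(a,g \right)} = - \frac{20}{3}$ ($c{\left(a,g \right)} = 0 - \frac{20}{3} = - \frac{20}{3}$)
$c{\left(H{\left(-1 \right)},A{\left(v{\left(-2 \right)} \right)} \right)} \left(-1683\right) = \left(- \frac{20}{3}\right) \left(-1683\right) = 11220$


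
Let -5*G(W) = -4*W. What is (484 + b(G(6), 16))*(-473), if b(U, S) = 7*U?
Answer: -1224124/5 ≈ -2.4482e+5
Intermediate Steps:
G(W) = 4*W/5 (G(W) = -(-4)*W/5 = 4*W/5)
(484 + b(G(6), 16))*(-473) = (484 + 7*((4/5)*6))*(-473) = (484 + 7*(24/5))*(-473) = (484 + 168/5)*(-473) = (2588/5)*(-473) = -1224124/5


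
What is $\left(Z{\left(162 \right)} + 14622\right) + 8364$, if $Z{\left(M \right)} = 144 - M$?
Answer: $22968$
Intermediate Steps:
$\left(Z{\left(162 \right)} + 14622\right) + 8364 = \left(\left(144 - 162\right) + 14622\right) + 8364 = \left(-18 + 14622\right) + 8364 = 14604 + 8364 = 22968$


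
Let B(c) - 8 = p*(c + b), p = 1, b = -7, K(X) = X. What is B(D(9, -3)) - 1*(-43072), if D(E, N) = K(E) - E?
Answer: 43073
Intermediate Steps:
D(E, N) = 0 (D(E, N) = E - E = 0)
B(c) = 1 + c (B(c) = 8 + 1*(c - 7) = 8 + 1*(-7 + c) = 8 + (-7 + c) = 1 + c)
B(D(9, -3)) - 1*(-43072) = (1 + 0) - 1*(-43072) = 1 + 43072 = 43073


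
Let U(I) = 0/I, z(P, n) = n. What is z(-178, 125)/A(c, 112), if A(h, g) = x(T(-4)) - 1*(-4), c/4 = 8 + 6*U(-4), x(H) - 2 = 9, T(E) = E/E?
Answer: 25/3 ≈ 8.3333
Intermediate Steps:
T(E) = 1
x(H) = 11 (x(H) = 2 + 9 = 11)
U(I) = 0
c = 32 (c = 4*(8 + 6*0) = 4*(8 + 0) = 4*8 = 32)
A(h, g) = 15 (A(h, g) = 11 - 1*(-4) = 11 + 4 = 15)
z(-178, 125)/A(c, 112) = 125/15 = 125*(1/15) = 25/3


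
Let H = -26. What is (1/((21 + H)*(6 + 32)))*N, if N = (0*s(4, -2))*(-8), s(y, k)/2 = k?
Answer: 0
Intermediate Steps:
s(y, k) = 2*k
N = 0 (N = (0*(2*(-2)))*(-8) = (0*(-4))*(-8) = 0*(-8) = 0)
(1/((21 + H)*(6 + 32)))*N = (1/((21 - 26)*(6 + 32)))*0 = (1/(-5*38))*0 = -⅕*1/38*0 = -1/190*0 = 0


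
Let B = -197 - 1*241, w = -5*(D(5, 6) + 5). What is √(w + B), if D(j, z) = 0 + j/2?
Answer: I*√1902/2 ≈ 21.806*I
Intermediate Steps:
D(j, z) = j/2 (D(j, z) = 0 + j*(½) = 0 + j/2 = j/2)
w = -75/2 (w = -5*((½)*5 + 5) = -5*(5/2 + 5) = -5*15/2 = -75/2 ≈ -37.500)
B = -438 (B = -197 - 241 = -438)
√(w + B) = √(-75/2 - 438) = √(-951/2) = I*√1902/2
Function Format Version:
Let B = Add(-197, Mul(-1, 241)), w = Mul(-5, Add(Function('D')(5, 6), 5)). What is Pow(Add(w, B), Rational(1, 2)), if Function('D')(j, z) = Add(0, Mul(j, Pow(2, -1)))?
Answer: Mul(Rational(1, 2), I, Pow(1902, Rational(1, 2))) ≈ Mul(21.806, I)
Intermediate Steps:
Function('D')(j, z) = Mul(Rational(1, 2), j) (Function('D')(j, z) = Add(0, Mul(j, Rational(1, 2))) = Add(0, Mul(Rational(1, 2), j)) = Mul(Rational(1, 2), j))
w = Rational(-75, 2) (w = Mul(-5, Add(Mul(Rational(1, 2), 5), 5)) = Mul(-5, Add(Rational(5, 2), 5)) = Mul(-5, Rational(15, 2)) = Rational(-75, 2) ≈ -37.500)
B = -438 (B = Add(-197, -241) = -438)
Pow(Add(w, B), Rational(1, 2)) = Pow(Add(Rational(-75, 2), -438), Rational(1, 2)) = Pow(Rational(-951, 2), Rational(1, 2)) = Mul(Rational(1, 2), I, Pow(1902, Rational(1, 2)))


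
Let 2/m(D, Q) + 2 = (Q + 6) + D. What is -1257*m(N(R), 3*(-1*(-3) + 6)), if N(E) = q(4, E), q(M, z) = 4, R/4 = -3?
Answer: -2514/35 ≈ -71.829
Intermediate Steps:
R = -12 (R = 4*(-3) = -12)
N(E) = 4
m(D, Q) = 2/(4 + D + Q) (m(D, Q) = 2/(-2 + ((Q + 6) + D)) = 2/(-2 + ((6 + Q) + D)) = 2/(-2 + (6 + D + Q)) = 2/(4 + D + Q))
-1257*m(N(R), 3*(-1*(-3) + 6)) = -2514/(4 + 4 + 3*(-1*(-3) + 6)) = -2514/(4 + 4 + 3*(3 + 6)) = -2514/(4 + 4 + 3*9) = -2514/(4 + 4 + 27) = -2514/35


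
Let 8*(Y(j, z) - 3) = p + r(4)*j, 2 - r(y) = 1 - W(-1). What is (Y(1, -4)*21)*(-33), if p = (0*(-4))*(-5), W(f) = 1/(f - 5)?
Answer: -34419/16 ≈ -2151.2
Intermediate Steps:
W(f) = 1/(-5 + f)
r(y) = ⅚ (r(y) = 2 - (1 - 1/(-5 - 1)) = 2 - (1 - 1/(-6)) = 2 - (1 - 1*(-⅙)) = 2 - (1 + ⅙) = 2 - 1*7/6 = 2 - 7/6 = ⅚)
p = 0 (p = 0*(-5) = 0)
Y(j, z) = 3 + 5*j/48 (Y(j, z) = 3 + (0 + 5*j/6)/8 = 3 + (5*j/6)/8 = 3 + 5*j/48)
(Y(1, -4)*21)*(-33) = ((3 + (5/48)*1)*21)*(-33) = ((3 + 5/48)*21)*(-33) = ((149/48)*21)*(-33) = (1043/16)*(-33) = -34419/16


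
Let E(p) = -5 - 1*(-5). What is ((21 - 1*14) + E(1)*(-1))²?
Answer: 49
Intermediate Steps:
E(p) = 0 (E(p) = -5 + 5 = 0)
((21 - 1*14) + E(1)*(-1))² = ((21 - 1*14) + 0*(-1))² = ((21 - 14) + 0)² = (7 + 0)² = 7² = 49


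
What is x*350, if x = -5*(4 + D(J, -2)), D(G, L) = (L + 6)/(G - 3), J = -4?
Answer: -6000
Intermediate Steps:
D(G, L) = (6 + L)/(-3 + G)
x = -120/7 (x = -5*(4 + (6 - 2)/(-3 - 4)) = -5*(4 + 4/(-7)) = -5*(4 - 1/7*4) = -5*(4 - 4/7) = -5*24/7 = -120/7 ≈ -17.143)
x*350 = -120/7*350 = -6000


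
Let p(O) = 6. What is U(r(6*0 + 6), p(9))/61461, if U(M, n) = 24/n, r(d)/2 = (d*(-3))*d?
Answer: 4/61461 ≈ 6.5082e-5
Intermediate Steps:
r(d) = -6*d² (r(d) = 2*((d*(-3))*d) = 2*((-3*d)*d) = 2*(-3*d²) = -6*d²)
U(r(6*0 + 6), p(9))/61461 = (24/6)/61461 = (24*(⅙))*(1/61461) = 4*(1/61461) = 4/61461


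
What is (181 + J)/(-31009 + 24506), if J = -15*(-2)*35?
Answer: -1231/6503 ≈ -0.18930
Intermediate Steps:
J = 1050 (J = 30*35 = 1050)
(181 + J)/(-31009 + 24506) = (181 + 1050)/(-31009 + 24506) = 1231/(-6503) = 1231*(-1/6503) = -1231/6503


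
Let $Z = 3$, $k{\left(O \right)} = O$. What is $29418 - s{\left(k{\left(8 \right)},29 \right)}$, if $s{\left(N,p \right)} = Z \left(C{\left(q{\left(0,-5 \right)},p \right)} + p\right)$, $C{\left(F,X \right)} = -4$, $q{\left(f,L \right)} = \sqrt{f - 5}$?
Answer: $29343$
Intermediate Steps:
$q{\left(f,L \right)} = \sqrt{-5 + f}$
$s{\left(N,p \right)} = -12 + 3 p$ ($s{\left(N,p \right)} = 3 \left(-4 + p\right) = -12 + 3 p$)
$29418 - s{\left(k{\left(8 \right)},29 \right)} = 29418 - \left(-12 + 3 \cdot 29\right) = 29418 - \left(-12 + 87\right) = 29418 - 75 = 29343$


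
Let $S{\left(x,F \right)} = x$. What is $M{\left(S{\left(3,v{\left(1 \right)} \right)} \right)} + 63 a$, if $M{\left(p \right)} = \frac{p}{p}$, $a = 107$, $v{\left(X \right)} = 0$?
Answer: $6742$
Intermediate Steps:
$M{\left(p \right)} = 1$
$M{\left(S{\left(3,v{\left(1 \right)} \right)} \right)} + 63 a = 1 + 63 \cdot 107 = 1 + 6741 = 6742$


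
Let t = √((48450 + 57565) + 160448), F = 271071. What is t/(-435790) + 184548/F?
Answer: 61516/90357 - 3*√29607/435790 ≈ 0.67963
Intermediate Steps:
t = 3*√29607 (t = √(106015 + 160448) = √266463 = 3*√29607 ≈ 516.20)
t/(-435790) + 184548/F = (3*√29607)/(-435790) + 184548/271071 = (3*√29607)*(-1/435790) + 184548*(1/271071) = -3*√29607/435790 + 61516/90357 = 61516/90357 - 3*√29607/435790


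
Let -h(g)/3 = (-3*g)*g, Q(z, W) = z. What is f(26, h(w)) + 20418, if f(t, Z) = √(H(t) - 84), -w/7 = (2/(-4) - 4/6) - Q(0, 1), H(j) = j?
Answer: 20418 + I*√58 ≈ 20418.0 + 7.6158*I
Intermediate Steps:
w = 49/6 (w = -7*((2/(-4) - 4/6) - 1*0) = -7*((2*(-¼) - 4*⅙) + 0) = -7*((-½ - ⅔) + 0) = -7*(-7/6 + 0) = -7*(-7/6) = 49/6 ≈ 8.1667)
h(g) = 9*g² (h(g) = -3*(-3*g)*g = -(-9)*g² = 9*g²)
f(t, Z) = √(-84 + t) (f(t, Z) = √(t - 84) = √(-84 + t))
f(26, h(w)) + 20418 = √(-84 + 26) + 20418 = √(-58) + 20418 = I*√58 + 20418 = 20418 + I*√58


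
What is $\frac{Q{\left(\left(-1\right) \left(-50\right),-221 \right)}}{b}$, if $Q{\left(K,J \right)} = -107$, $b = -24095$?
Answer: $\frac{107}{24095} \approx 0.0044408$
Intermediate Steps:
$\frac{Q{\left(\left(-1\right) \left(-50\right),-221 \right)}}{b} = - \frac{107}{-24095} = \left(-107\right) \left(- \frac{1}{24095}\right) = \frac{107}{24095}$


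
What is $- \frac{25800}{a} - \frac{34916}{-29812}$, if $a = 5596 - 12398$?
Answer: $\frac{4339001}{874057} \approx 4.9642$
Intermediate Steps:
$a = -6802$ ($a = 5596 - 12398 = -6802$)
$- \frac{25800}{a} - \frac{34916}{-29812} = - \frac{25800}{-6802} - \frac{34916}{-29812} = \left(-25800\right) \left(- \frac{1}{6802}\right) - - \frac{301}{257} = \frac{12900}{3401} + \frac{301}{257} = \frac{4339001}{874057}$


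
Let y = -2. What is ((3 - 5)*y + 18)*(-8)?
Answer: -176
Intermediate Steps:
((3 - 5)*y + 18)*(-8) = ((3 - 5)*(-2) + 18)*(-8) = (-2*(-2) + 18)*(-8) = (4 + 18)*(-8) = 22*(-8) = -176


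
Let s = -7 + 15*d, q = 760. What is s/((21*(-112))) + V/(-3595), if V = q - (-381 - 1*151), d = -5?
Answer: -1371997/4227720 ≈ -0.32452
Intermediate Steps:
V = 1292 (V = 760 - (-381 - 1*151) = 760 - (-381 - 151) = 760 - 1*(-532) = 760 + 532 = 1292)
s = -82 (s = -7 + 15*(-5) = -7 - 75 = -82)
s/((21*(-112))) + V/(-3595) = -82/(21*(-112)) + 1292/(-3595) = -82/(-2352) + 1292*(-1/3595) = -82*(-1/2352) - 1292/3595 = 41/1176 - 1292/3595 = -1371997/4227720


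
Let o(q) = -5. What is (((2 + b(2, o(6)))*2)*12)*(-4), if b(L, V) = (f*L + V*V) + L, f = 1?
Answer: -2976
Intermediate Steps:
b(L, V) = V² + 2*L (b(L, V) = (1*L + V*V) + L = (L + V²) + L = V² + 2*L)
(((2 + b(2, o(6)))*2)*12)*(-4) = (((2 + ((-5)² + 2*2))*2)*12)*(-4) = (((2 + (25 + 4))*2)*12)*(-4) = (((2 + 29)*2)*12)*(-4) = ((31*2)*12)*(-4) = (62*12)*(-4) = 744*(-4) = -2976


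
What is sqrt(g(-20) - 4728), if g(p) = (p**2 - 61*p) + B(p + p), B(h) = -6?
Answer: 3*I*sqrt(346) ≈ 55.803*I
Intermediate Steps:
g(p) = -6 + p**2 - 61*p (g(p) = (p**2 - 61*p) - 6 = -6 + p**2 - 61*p)
sqrt(g(-20) - 4728) = sqrt((-6 + (-20)**2 - 61*(-20)) - 4728) = sqrt((-6 + 400 + 1220) - 4728) = sqrt(1614 - 4728) = sqrt(-3114) = 3*I*sqrt(346)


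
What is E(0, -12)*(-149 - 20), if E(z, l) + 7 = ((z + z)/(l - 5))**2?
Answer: 1183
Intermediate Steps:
E(z, l) = -7 + 4*z**2/(-5 + l)**2 (E(z, l) = -7 + ((z + z)/(l - 5))**2 = -7 + ((2*z)/(-5 + l))**2 = -7 + (2*z/(-5 + l))**2 = -7 + 4*z**2/(-5 + l)**2)
E(0, -12)*(-149 - 20) = (-7 + 4*0**2/(-5 - 12)**2)*(-149 - 20) = (-7 + 4*0/(-17)**2)*(-169) = (-7 + 4*0*(1/289))*(-169) = (-7 + 0)*(-169) = -7*(-169) = 1183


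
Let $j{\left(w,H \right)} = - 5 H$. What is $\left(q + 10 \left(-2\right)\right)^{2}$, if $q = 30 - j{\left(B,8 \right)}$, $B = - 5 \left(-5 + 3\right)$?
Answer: $2500$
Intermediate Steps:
$B = 10$ ($B = \left(-5\right) \left(-2\right) = 10$)
$q = 70$ ($q = 30 - \left(-5\right) 8 = 30 - -40 = 30 + 40 = 70$)
$\left(q + 10 \left(-2\right)\right)^{2} = \left(70 + 10 \left(-2\right)\right)^{2} = \left(70 - 20\right)^{2} = 50^{2} = 2500$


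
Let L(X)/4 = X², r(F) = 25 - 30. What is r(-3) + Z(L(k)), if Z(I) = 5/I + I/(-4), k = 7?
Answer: -10579/196 ≈ -53.974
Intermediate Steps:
r(F) = -5
L(X) = 4*X²
Z(I) = 5/I - I/4 (Z(I) = 5/I + I*(-¼) = 5/I - I/4)
r(-3) + Z(L(k)) = -5 + (5/((4*7²)) - 7²) = -5 + (5/((4*49)) - 49) = -5 + (5/196 - ¼*196) = -5 + (5*(1/196) - 49) = -5 + (5/196 - 49) = -5 - 9599/196 = -10579/196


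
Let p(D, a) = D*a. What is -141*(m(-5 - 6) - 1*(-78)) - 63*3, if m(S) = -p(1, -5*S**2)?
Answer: -96492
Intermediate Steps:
m(S) = 5*S**2 (m(S) = -(-5*S**2) = -(-5)*S**2 = 5*S**2)
-141*(m(-5 - 6) - 1*(-78)) - 63*3 = -141*(5*(-5 - 6)**2 - 1*(-78)) - 63*3 = -141*(5*(-11)**2 + 78) - 189 = -141*(5*121 + 78) - 189 = -141*(605 + 78) - 189 = -141*683 - 189 = -96303 - 189 = -96492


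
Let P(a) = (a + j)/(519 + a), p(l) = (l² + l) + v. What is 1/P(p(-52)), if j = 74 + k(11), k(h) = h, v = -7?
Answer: 226/195 ≈ 1.1590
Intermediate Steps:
p(l) = -7 + l + l² (p(l) = (l² + l) - 7 = (l + l²) - 7 = -7 + l + l²)
j = 85 (j = 74 + 11 = 85)
P(a) = (85 + a)/(519 + a) (P(a) = (a + 85)/(519 + a) = (85 + a)/(519 + a))
1/P(p(-52)) = 1/((85 + (-7 - 52 + (-52)²))/(519 + (-7 - 52 + (-52)²))) = 1/((85 + (-7 - 52 + 2704))/(519 + (-7 - 52 + 2704))) = 1/((85 + 2645)/(519 + 2645)) = 1/(2730/3164) = 1/((1/3164)*2730) = 1/(195/226) = 226/195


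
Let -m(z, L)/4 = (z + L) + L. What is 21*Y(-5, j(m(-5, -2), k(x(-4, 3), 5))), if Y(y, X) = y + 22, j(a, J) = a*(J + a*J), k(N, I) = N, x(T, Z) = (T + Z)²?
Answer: 357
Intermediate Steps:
m(z, L) = -8*L - 4*z (m(z, L) = -4*((z + L) + L) = -4*((L + z) + L) = -4*(z + 2*L) = -8*L - 4*z)
j(a, J) = a*(J + J*a)
Y(y, X) = 22 + y
21*Y(-5, j(m(-5, -2), k(x(-4, 3), 5))) = 21*(22 - 5) = 21*17 = 357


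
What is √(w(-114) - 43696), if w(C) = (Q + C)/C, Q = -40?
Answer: I*√141963915/57 ≈ 209.03*I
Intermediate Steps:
w(C) = (-40 + C)/C
√(w(-114) - 43696) = √((-40 - 114)/(-114) - 43696) = √(-1/114*(-154) - 43696) = √(77/57 - 43696) = √(-2490595/57) = I*√141963915/57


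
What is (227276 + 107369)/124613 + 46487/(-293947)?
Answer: 92575009284/36629617511 ≈ 2.5273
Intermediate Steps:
(227276 + 107369)/124613 + 46487/(-293947) = 334645*(1/124613) + 46487*(-1/293947) = 334645/124613 - 46487/293947 = 92575009284/36629617511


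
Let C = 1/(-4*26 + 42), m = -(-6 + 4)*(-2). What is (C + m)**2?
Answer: 62001/3844 ≈ 16.129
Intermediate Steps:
m = -4 (m = -(-2)*(-2) = -1*4 = -4)
C = -1/62 (C = 1/(-104 + 42) = 1/(-62) = -1/62 ≈ -0.016129)
(C + m)**2 = (-1/62 - 4)**2 = (-249/62)**2 = 62001/3844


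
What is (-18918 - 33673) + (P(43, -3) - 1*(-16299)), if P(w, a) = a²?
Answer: -36283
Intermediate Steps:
(-18918 - 33673) + (P(43, -3) - 1*(-16299)) = (-18918 - 33673) + ((-3)² - 1*(-16299)) = -52591 + (9 + 16299) = -52591 + 16308 = -36283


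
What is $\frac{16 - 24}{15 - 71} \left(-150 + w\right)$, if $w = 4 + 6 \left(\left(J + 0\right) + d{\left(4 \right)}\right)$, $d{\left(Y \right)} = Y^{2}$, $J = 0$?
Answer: $- \frac{50}{7} \approx -7.1429$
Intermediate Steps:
$w = 100$ ($w = 4 + 6 \left(\left(0 + 0\right) + 4^{2}\right) = 4 + 6 \left(0 + 16\right) = 4 + 6 \cdot 16 = 4 + 96 = 100$)
$\frac{16 - 24}{15 - 71} \left(-150 + w\right) = \frac{16 - 24}{15 - 71} \left(-150 + 100\right) = - \frac{8}{-56} \left(-50\right) = \left(-8\right) \left(- \frac{1}{56}\right) \left(-50\right) = \frac{1}{7} \left(-50\right) = - \frac{50}{7}$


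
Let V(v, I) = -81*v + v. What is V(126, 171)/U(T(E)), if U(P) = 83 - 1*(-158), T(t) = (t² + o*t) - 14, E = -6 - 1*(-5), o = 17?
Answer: -10080/241 ≈ -41.826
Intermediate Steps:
V(v, I) = -80*v
E = -1 (E = -6 + 5 = -1)
T(t) = -14 + t² + 17*t (T(t) = (t² + 17*t) - 14 = -14 + t² + 17*t)
U(P) = 241 (U(P) = 83 + 158 = 241)
V(126, 171)/U(T(E)) = -80*126/241 = -10080*1/241 = -10080/241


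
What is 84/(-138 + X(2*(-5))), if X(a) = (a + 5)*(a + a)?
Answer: -42/19 ≈ -2.2105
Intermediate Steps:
X(a) = 2*a*(5 + a) (X(a) = (5 + a)*(2*a) = 2*a*(5 + a))
84/(-138 + X(2*(-5))) = 84/(-138 + 2*(2*(-5))*(5 + 2*(-5))) = 84/(-138 + 2*(-10)*(5 - 10)) = 84/(-138 + 2*(-10)*(-5)) = 84/(-138 + 100) = 84/(-38) = 84*(-1/38) = -42/19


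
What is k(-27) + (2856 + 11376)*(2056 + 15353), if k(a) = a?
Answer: 247764861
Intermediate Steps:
k(-27) + (2856 + 11376)*(2056 + 15353) = -27 + (2856 + 11376)*(2056 + 15353) = -27 + 14232*17409 = -27 + 247764888 = 247764861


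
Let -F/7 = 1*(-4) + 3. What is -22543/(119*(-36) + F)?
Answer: 22543/4277 ≈ 5.2708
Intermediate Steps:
F = 7 (F = -7*(1*(-4) + 3) = -7*(-4 + 3) = -7*(-1) = 7)
-22543/(119*(-36) + F) = -22543/(119*(-36) + 7) = -22543/(-4284 + 7) = -22543/(-4277) = -22543*(-1/4277) = 22543/4277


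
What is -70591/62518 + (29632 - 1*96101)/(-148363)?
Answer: -6317583591/9275358034 ≈ -0.68112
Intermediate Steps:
-70591/62518 + (29632 - 1*96101)/(-148363) = -70591*1/62518 + (29632 - 96101)*(-1/148363) = -70591/62518 - 66469*(-1/148363) = -70591/62518 + 66469/148363 = -6317583591/9275358034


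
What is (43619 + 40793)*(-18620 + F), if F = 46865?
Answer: 2384216940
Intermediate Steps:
(43619 + 40793)*(-18620 + F) = (43619 + 40793)*(-18620 + 46865) = 84412*28245 = 2384216940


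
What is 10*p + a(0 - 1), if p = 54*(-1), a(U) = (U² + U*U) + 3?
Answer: -535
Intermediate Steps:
a(U) = 3 + 2*U² (a(U) = (U² + U²) + 3 = 2*U² + 3 = 3 + 2*U²)
p = -54
10*p + a(0 - 1) = 10*(-54) + (3 + 2*(0 - 1)²) = -540 + (3 + 2*(-1)²) = -540 + (3 + 2*1) = -540 + (3 + 2) = -540 + 5 = -535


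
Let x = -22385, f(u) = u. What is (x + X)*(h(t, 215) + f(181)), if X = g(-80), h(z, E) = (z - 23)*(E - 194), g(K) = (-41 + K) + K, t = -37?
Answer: 24370294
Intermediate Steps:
g(K) = -41 + 2*K
h(z, E) = (-194 + E)*(-23 + z) (h(z, E) = (-23 + z)*(-194 + E) = (-194 + E)*(-23 + z))
X = -201 (X = -41 + 2*(-80) = -41 - 160 = -201)
(x + X)*(h(t, 215) + f(181)) = (-22385 - 201)*((4462 - 194*(-37) - 23*215 + 215*(-37)) + 181) = -22586*((4462 + 7178 - 4945 - 7955) + 181) = -22586*(-1260 + 181) = -22586*(-1079) = 24370294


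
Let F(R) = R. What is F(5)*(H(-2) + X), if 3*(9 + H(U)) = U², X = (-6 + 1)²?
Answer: 260/3 ≈ 86.667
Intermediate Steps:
X = 25 (X = (-5)² = 25)
H(U) = -9 + U²/3
F(5)*(H(-2) + X) = 5*((-9 + (⅓)*(-2)²) + 25) = 5*((-9 + (⅓)*4) + 25) = 5*((-9 + 4/3) + 25) = 5*(-23/3 + 25) = 5*(52/3) = 260/3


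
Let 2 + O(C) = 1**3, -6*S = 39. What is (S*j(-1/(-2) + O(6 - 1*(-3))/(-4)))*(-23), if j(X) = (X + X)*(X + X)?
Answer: 2691/8 ≈ 336.38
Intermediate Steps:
S = -13/2 (S = -1/6*39 = -13/2 ≈ -6.5000)
O(C) = -1 (O(C) = -2 + 1**3 = -2 + 1 = -1)
j(X) = 4*X**2 (j(X) = (2*X)*(2*X) = 4*X**2)
(S*j(-1/(-2) + O(6 - 1*(-3))/(-4)))*(-23) = -26*(-1/(-2) - 1/(-4))**2*(-23) = -26*(-1*(-1/2) - 1*(-1/4))**2*(-23) = -26*(1/2 + 1/4)**2*(-23) = -26*(3/4)**2*(-23) = -26*9/16*(-23) = -13/2*9/4*(-23) = -117/8*(-23) = 2691/8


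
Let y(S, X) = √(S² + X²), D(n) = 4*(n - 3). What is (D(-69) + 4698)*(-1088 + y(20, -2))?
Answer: -4798080 + 8820*√101 ≈ -4.7094e+6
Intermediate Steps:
D(n) = -12 + 4*n (D(n) = 4*(-3 + n) = -12 + 4*n)
(D(-69) + 4698)*(-1088 + y(20, -2)) = ((-12 + 4*(-69)) + 4698)*(-1088 + √(20² + (-2)²)) = ((-12 - 276) + 4698)*(-1088 + √(400 + 4)) = (-288 + 4698)*(-1088 + √404) = 4410*(-1088 + 2*√101) = -4798080 + 8820*√101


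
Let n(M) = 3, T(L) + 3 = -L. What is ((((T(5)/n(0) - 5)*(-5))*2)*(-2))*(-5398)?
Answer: 2483080/3 ≈ 8.2769e+5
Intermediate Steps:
T(L) = -3 - L
((((T(5)/n(0) - 5)*(-5))*2)*(-2))*(-5398) = (((((-3 - 1*5)/3 - 5)*(-5))*2)*(-2))*(-5398) = (((((-3 - 5)*(⅓) - 5)*(-5))*2)*(-2))*(-5398) = ((((-8*⅓ - 5)*(-5))*2)*(-2))*(-5398) = ((((-8/3 - 5)*(-5))*2)*(-2))*(-5398) = ((-23/3*(-5)*2)*(-2))*(-5398) = (((115/3)*2)*(-2))*(-5398) = ((230/3)*(-2))*(-5398) = -460/3*(-5398) = 2483080/3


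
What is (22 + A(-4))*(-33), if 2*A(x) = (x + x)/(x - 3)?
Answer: -5214/7 ≈ -744.86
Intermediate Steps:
A(x) = x/(-3 + x) (A(x) = ((x + x)/(x - 3))/2 = ((2*x)/(-3 + x))/2 = (2*x/(-3 + x))/2 = x/(-3 + x))
(22 + A(-4))*(-33) = (22 - 4/(-3 - 4))*(-33) = (22 - 4/(-7))*(-33) = (22 - 4*(-⅐))*(-33) = (22 + 4/7)*(-33) = (158/7)*(-33) = -5214/7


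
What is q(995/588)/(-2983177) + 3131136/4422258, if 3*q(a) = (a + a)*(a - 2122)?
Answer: 269429965360805359/380098805125824792 ≈ 0.70884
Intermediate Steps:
q(a) = 2*a*(-2122 + a)/3 (q(a) = ((a + a)*(a - 2122))/3 = ((2*a)*(-2122 + a))/3 = (2*a*(-2122 + a))/3 = 2*a*(-2122 + a)/3)
q(995/588)/(-2983177) + 3131136/4422258 = (2*(995/588)*(-2122 + 995/588)/3)/(-2983177) + 3131136/4422258 = (2*(995*(1/588))*(-2122 + 995*(1/588))/3)*(-1/2983177) + 3131136*(1/4422258) = ((⅔)*(995/588)*(-2122 + 995/588))*(-1/2983177) + 173952/245681 = ((⅔)*(995/588)*(-1246741/588))*(-1/2983177) + 173952/245681 = -1240507295/518616*(-1/2983177) + 173952/245681 = 1240507295/1547123323032 + 173952/245681 = 269429965360805359/380098805125824792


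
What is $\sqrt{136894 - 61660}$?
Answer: $\sqrt{75234} \approx 274.29$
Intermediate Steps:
$\sqrt{136894 - 61660} = \sqrt{75234}$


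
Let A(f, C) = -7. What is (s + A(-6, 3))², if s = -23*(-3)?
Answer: 3844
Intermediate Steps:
s = 69
(s + A(-6, 3))² = (69 - 7)² = 62² = 3844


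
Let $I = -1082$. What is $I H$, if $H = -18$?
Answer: $19476$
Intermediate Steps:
$I H = \left(-1082\right) \left(-18\right) = 19476$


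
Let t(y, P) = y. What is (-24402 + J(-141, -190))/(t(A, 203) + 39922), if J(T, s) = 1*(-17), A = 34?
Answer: -24419/39956 ≈ -0.61115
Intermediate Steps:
J(T, s) = -17
(-24402 + J(-141, -190))/(t(A, 203) + 39922) = (-24402 - 17)/(34 + 39922) = -24419/39956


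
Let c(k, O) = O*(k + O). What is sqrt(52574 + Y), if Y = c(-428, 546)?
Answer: sqrt(117002) ≈ 342.06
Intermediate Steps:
c(k, O) = O*(O + k)
Y = 64428 (Y = 546*(546 - 428) = 546*118 = 64428)
sqrt(52574 + Y) = sqrt(52574 + 64428) = sqrt(117002)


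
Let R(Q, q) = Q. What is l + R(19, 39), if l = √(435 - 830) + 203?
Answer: 222 + I*√395 ≈ 222.0 + 19.875*I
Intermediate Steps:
l = 203 + I*√395 (l = √(-395) + 203 = I*√395 + 203 = 203 + I*√395 ≈ 203.0 + 19.875*I)
l + R(19, 39) = (203 + I*√395) + 19 = 222 + I*√395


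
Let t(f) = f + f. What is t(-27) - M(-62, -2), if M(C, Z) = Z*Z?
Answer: -58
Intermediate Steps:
M(C, Z) = Z²
t(f) = 2*f
t(-27) - M(-62, -2) = 2*(-27) - 1*(-2)² = -54 - 1*4 = -54 - 4 = -58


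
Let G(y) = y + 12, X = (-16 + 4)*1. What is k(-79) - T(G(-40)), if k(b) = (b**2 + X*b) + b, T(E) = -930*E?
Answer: -18930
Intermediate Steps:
X = -12 (X = -12*1 = -12)
G(y) = 12 + y
k(b) = b**2 - 11*b (k(b) = (b**2 - 12*b) + b = b**2 - 11*b)
k(-79) - T(G(-40)) = -79*(-11 - 79) - (-930)*(12 - 40) = -79*(-90) - (-930)*(-28) = 7110 - 1*26040 = 7110 - 26040 = -18930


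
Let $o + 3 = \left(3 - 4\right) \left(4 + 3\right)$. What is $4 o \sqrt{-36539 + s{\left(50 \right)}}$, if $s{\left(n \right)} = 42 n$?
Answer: $- 40 i \sqrt{34439} \approx - 7423.1 i$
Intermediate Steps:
$o = -10$ ($o = -3 + \left(3 - 4\right) \left(4 + 3\right) = -3 - 7 = -10$)
$4 o \sqrt{-36539 + s{\left(50 \right)}} = 4 \left(-10\right) \sqrt{-36539 + 42 \cdot 50} = - 40 \sqrt{-36539 + 2100} = - 40 \sqrt{-34439} = - 40 i \sqrt{34439}$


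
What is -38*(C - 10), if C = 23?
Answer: -494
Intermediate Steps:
-38*(C - 10) = -38*(23 - 10) = -38*13 = -494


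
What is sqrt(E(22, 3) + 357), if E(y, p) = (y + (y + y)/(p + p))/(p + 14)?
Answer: sqrt(933045)/51 ≈ 18.940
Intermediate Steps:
E(y, p) = (y + y/p)/(14 + p) (E(y, p) = (y + (2*y)/((2*p)))/(14 + p) = (y + (2*y)*(1/(2*p)))/(14 + p) = (y + y/p)/(14 + p))
sqrt(E(22, 3) + 357) = sqrt(22*(1 + 3)/(3*(14 + 3)) + 357) = sqrt(22*(1/3)*4/17 + 357) = sqrt(22*(1/3)*(1/17)*4 + 357) = sqrt(88/51 + 357) = sqrt(18295/51) = sqrt(933045)/51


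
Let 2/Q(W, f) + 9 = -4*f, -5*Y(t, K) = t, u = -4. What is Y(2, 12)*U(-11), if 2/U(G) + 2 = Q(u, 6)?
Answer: 33/85 ≈ 0.38824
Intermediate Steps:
Y(t, K) = -t/5
Q(W, f) = 2/(-9 - 4*f)
U(G) = -33/34 (U(G) = 2/(-2 - 2/(9 + 4*6)) = 2/(-2 - 2/(9 + 24)) = 2/(-2 - 2/33) = 2/(-68/33) = 2*(-33/68) = -33/34)
Y(2, 12)*U(-11) = -⅕*2*(-33/34) = -⅖*(-33/34) = 33/85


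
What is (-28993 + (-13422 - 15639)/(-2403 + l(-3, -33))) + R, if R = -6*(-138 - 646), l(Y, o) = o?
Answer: -19712981/812 ≈ -24277.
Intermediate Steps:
R = 4704 (R = -6*(-784) = 4704)
(-28993 + (-13422 - 15639)/(-2403 + l(-3, -33))) + R = (-28993 + (-13422 - 15639)/(-2403 - 33)) + 4704 = (-28993 - 29061/(-2436)) + 4704 = (-28993 - 29061*(-1/2436)) + 4704 = (-28993 + 9687/812) + 4704 = -23532629/812 + 4704 = -19712981/812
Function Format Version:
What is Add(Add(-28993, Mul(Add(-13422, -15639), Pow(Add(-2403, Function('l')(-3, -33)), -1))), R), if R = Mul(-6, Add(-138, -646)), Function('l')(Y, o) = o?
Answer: Rational(-19712981, 812) ≈ -24277.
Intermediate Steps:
R = 4704 (R = Mul(-6, -784) = 4704)
Add(Add(-28993, Mul(Add(-13422, -15639), Pow(Add(-2403, Function('l')(-3, -33)), -1))), R) = Add(Add(-28993, Mul(Add(-13422, -15639), Pow(Add(-2403, -33), -1))), 4704) = Add(Add(-28993, Mul(-29061, Pow(-2436, -1))), 4704) = Add(Add(-28993, Mul(-29061, Rational(-1, 2436))), 4704) = Add(Add(-28993, Rational(9687, 812)), 4704) = Add(Rational(-23532629, 812), 4704) = Rational(-19712981, 812)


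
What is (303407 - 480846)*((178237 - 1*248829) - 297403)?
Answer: 65296664805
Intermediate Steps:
(303407 - 480846)*((178237 - 1*248829) - 297403) = -177439*((178237 - 248829) - 297403) = -177439*(-70592 - 297403) = -177439*(-367995) = 65296664805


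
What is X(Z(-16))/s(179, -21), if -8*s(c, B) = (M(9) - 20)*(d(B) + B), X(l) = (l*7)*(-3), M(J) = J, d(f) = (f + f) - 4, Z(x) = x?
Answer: -2688/737 ≈ -3.6472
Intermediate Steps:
d(f) = -4 + 2*f (d(f) = 2*f - 4 = -4 + 2*f)
X(l) = -21*l (X(l) = (7*l)*(-3) = -21*l)
s(c, B) = -11/2 + 33*B/8 (s(c, B) = -(9 - 20)*((-4 + 2*B) + B)/8 = -(-11)*(-4 + 3*B)/8 = -(44 - 33*B)/8 = -11/2 + 33*B/8)
X(Z(-16))/s(179, -21) = (-21*(-16))/(-11/2 + (33/8)*(-21)) = 336/(-11/2 - 693/8) = 336/(-737/8) = 336*(-8/737) = -2688/737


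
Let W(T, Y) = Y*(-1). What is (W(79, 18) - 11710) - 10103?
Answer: -21831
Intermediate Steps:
W(T, Y) = -Y
(W(79, 18) - 11710) - 10103 = (-1*18 - 11710) - 10103 = (-18 - 11710) - 10103 = -11728 - 10103 = -21831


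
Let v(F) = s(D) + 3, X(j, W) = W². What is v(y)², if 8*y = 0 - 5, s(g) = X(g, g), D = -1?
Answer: 16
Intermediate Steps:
s(g) = g²
y = -5/8 (y = (0 - 5)/8 = (⅛)*(-5) = -5/8 ≈ -0.62500)
v(F) = 4 (v(F) = (-1)² + 3 = 1 + 3 = 4)
v(y)² = 4² = 16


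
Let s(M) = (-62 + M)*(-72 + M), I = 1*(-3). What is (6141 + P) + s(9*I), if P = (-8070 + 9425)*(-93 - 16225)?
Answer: -22095938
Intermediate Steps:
I = -3
s(M) = (-72 + M)*(-62 + M)
P = -22110890 (P = 1355*(-16318) = -22110890)
(6141 + P) + s(9*I) = (6141 - 22110890) + (4464 + (9*(-3))² - 1206*(-3)) = -22104749 + (4464 + (-27)² - 134*(-27)) = -22104749 + (4464 + 729 + 3618) = -22104749 + 8811 = -22095938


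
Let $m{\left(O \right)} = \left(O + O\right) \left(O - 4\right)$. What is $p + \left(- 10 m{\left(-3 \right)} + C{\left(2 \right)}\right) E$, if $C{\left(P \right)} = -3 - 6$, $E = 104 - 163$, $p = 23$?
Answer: $25334$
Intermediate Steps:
$E = -59$ ($E = 104 - 163 = -59$)
$C{\left(P \right)} = -9$ ($C{\left(P \right)} = -3 - 6 = -9$)
$m{\left(O \right)} = 2 O \left(-4 + O\right)$
$p + \left(- 10 m{\left(-3 \right)} + C{\left(2 \right)}\right) E = 23 + \left(- 10 \cdot 2 \left(-3\right) \left(-4 - 3\right) - 9\right) \left(-59\right) = 23 + \left(- 10 \cdot 2 \left(-3\right) \left(-7\right) - 9\right) \left(-59\right) = 23 + \left(\left(-10\right) 42 - 9\right) \left(-59\right) = 23 + \left(-420 - 9\right) \left(-59\right) = 23 - -25311 = 23 + 25311 = 25334$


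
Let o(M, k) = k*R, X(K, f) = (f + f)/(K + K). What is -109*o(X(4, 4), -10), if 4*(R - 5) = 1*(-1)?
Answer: 10355/2 ≈ 5177.5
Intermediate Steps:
X(K, f) = f/K (X(K, f) = (2*f)/((2*K)) = (2*f)*(1/(2*K)) = f/K)
R = 19/4 (R = 5 + (1*(-1))/4 = 5 + (¼)*(-1) = 5 - ¼ = 19/4 ≈ 4.7500)
o(M, k) = 19*k/4 (o(M, k) = k*(19/4) = 19*k/4)
-109*o(X(4, 4), -10) = -2071*(-10)/4 = -109*(-95/2) = 10355/2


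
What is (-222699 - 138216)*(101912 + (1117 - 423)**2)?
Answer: -210611226420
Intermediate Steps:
(-222699 - 138216)*(101912 + (1117 - 423)**2) = -360915*(101912 + 694**2) = -360915*(101912 + 481636) = -360915*583548 = -210611226420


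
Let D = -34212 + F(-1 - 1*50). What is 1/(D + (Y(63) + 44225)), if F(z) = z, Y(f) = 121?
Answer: 1/10083 ≈ 9.9177e-5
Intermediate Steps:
D = -34263 (D = -34212 + (-1 - 1*50) = -34212 + (-1 - 50) = -34212 - 51 = -34263)
1/(D + (Y(63) + 44225)) = 1/(-34263 + (121 + 44225)) = 1/(-34263 + 44346) = 1/10083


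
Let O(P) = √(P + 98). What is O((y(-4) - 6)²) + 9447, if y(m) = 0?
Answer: 9447 + √134 ≈ 9458.6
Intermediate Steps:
O(P) = √(98 + P)
O((y(-4) - 6)²) + 9447 = √(98 + (0 - 6)²) + 9447 = √(98 + (-6)²) + 9447 = √(98 + 36) + 9447 = √134 + 9447 = 9447 + √134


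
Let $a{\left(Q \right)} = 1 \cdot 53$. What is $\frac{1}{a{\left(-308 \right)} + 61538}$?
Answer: $\frac{1}{61591} \approx 1.6236 \cdot 10^{-5}$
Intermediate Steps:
$a{\left(Q \right)} = 53$
$\frac{1}{a{\left(-308 \right)} + 61538} = \frac{1}{53 + 61538} = \frac{1}{61591}$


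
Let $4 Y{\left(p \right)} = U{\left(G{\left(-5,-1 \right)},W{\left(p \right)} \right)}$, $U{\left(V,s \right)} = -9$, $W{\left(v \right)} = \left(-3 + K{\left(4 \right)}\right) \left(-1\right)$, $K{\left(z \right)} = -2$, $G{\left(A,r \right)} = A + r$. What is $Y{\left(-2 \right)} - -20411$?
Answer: $\frac{81635}{4} \approx 20409.0$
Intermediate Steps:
$W{\left(v \right)} = 5$ ($W{\left(v \right)} = \left(-3 - 2\right) \left(-1\right) = \left(-5\right) \left(-1\right) = 5$)
$Y{\left(p \right)} = - \frac{9}{4}$ ($Y{\left(p \right)} = \frac{1}{4} \left(-9\right) = - \frac{9}{4}$)
$Y{\left(-2 \right)} - -20411 = - \frac{9}{4} - -20411 = - \frac{9}{4} + 20411 = \frac{81635}{4}$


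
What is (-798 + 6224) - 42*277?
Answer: -6208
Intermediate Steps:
(-798 + 6224) - 42*277 = 5426 - 11634 = -6208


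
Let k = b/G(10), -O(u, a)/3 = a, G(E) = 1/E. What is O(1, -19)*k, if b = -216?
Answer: -123120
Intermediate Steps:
O(u, a) = -3*a
k = -2160 (k = -216/(1/10) = -216/⅒ = -216*10 = -2160)
O(1, -19)*k = -3*(-19)*(-2160) = 57*(-2160) = -123120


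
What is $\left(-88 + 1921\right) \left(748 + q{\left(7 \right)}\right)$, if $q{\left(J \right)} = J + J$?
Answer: $1396746$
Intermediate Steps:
$q{\left(J \right)} = 2 J$
$\left(-88 + 1921\right) \left(748 + q{\left(7 \right)}\right) = \left(-88 + 1921\right) \left(748 + 2 \cdot 7\right) = 1833 \left(748 + 14\right) = 1833 \cdot 762 = 1396746$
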